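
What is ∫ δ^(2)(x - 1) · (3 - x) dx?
0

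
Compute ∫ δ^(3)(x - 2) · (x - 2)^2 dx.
0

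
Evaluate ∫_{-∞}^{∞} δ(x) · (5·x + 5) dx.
5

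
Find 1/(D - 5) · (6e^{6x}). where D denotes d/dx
6 e^{6 x}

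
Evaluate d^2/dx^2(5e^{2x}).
20 e^{2 x}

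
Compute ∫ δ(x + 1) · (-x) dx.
1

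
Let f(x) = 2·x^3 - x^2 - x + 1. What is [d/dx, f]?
6 x^{2} - 2 x - 1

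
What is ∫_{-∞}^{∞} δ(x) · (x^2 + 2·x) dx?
0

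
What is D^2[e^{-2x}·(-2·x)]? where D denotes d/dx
8 \left(1 - x\right) e^{- 2 x}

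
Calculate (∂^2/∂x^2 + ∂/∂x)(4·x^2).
8 x + 8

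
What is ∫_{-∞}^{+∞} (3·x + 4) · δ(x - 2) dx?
10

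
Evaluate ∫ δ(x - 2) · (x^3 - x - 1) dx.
5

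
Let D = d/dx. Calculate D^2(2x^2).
4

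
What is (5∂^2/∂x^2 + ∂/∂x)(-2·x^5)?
10 x^{3} \left(- x - 20\right)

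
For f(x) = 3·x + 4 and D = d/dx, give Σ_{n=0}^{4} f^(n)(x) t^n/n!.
3 t + 3 x + 4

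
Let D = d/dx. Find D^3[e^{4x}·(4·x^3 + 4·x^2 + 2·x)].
\left(256 x^{3} + 832 x^{2} + 800 x + 216\right) e^{4 x}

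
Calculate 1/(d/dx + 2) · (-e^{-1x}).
- e^{- x}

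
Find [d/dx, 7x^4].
28 x^{3}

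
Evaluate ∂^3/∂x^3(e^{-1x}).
- e^{- x}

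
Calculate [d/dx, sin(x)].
\cos{\left(x \right)}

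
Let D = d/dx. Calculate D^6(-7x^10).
- 1058400 x^{4}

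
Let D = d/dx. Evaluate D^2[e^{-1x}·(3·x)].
3 \left(x - 2\right) e^{- x}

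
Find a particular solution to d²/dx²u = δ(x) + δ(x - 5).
\frac{|x|}{2} + \frac{|x - 5|}{2}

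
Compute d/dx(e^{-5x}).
- 5 e^{- 5 x}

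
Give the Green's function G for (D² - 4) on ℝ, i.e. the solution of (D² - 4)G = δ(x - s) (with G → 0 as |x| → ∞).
-\frac{e^{-2|x-s|}}{4}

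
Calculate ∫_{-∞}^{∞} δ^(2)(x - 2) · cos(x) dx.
- \cos{\left(2 \right)}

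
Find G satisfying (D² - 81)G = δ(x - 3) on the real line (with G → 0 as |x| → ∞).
-\frac{e^{-9|x - 3|}}{18}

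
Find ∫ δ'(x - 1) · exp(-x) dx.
e^{-1}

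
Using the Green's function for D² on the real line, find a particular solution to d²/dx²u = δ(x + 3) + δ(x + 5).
\frac{|x + 3|}{2} + \frac{|x + 5|}{2}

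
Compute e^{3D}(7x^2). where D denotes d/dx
7 x^{2} + 42 x + 63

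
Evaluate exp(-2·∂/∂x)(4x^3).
4 x^{3} - 24 x^{2} + 48 x - 32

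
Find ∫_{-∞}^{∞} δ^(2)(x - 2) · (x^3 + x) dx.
12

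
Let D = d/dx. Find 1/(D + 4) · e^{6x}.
\frac{e^{6 x}}{10}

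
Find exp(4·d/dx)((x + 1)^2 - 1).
x^{2} + 10 x + 24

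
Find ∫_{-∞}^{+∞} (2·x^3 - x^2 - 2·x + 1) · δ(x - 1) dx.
0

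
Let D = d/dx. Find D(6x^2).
12 x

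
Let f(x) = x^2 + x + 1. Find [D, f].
2 x + 1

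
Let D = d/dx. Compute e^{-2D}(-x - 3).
- x - 1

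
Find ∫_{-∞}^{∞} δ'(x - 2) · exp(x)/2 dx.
- \frac{e^{2}}{2}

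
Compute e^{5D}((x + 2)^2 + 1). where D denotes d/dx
x^{2} + 14 x + 50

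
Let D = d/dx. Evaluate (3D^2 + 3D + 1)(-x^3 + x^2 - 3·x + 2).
- x^{3} - 8 x^{2} - 15 x - 1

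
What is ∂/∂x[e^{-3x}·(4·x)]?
4 \left(1 - 3 x\right) e^{- 3 x}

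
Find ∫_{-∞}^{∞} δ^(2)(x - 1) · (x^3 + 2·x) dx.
6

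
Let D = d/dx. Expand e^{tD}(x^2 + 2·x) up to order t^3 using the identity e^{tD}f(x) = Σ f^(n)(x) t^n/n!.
t^{2} + 2 t \left(x + 1\right) + x^{2} + 2 x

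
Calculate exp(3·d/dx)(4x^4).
4 x^{4} + 48 x^{3} + 216 x^{2} + 432 x + 324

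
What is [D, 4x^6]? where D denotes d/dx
24 x^{5}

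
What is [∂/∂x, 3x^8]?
24 x^{7}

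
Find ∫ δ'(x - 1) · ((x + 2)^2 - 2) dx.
-6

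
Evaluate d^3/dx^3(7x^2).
0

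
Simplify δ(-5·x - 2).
\frac{\delta(x + 2/5)}{5}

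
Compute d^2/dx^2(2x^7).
84 x^{5}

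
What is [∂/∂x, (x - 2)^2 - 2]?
2 x - 4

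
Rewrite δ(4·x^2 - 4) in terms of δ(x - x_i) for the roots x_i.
\frac{\delta(x - 1) + \delta(x + 1)}{8}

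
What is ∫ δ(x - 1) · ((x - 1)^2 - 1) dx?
-1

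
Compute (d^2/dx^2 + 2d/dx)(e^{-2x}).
0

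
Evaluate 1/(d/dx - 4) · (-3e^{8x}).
- \frac{3 e^{8 x}}{4}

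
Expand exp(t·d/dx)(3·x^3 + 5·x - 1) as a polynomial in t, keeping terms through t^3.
3 t^{3} + 9 t^{2} x + t \left(9 x^{2} + 5\right) + 3 x^{3} + 5 x - 1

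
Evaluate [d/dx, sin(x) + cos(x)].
- \sin{\left(x \right)} + \cos{\left(x \right)}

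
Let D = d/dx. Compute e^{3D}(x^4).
x^{4} + 12 x^{3} + 54 x^{2} + 108 x + 81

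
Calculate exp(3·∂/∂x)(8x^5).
8 x^{5} + 120 x^{4} + 720 x^{3} + 2160 x^{2} + 3240 x + 1944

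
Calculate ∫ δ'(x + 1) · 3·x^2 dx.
6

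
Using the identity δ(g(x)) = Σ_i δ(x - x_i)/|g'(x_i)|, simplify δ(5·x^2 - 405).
\frac{\delta(x - 9) + \delta(x + 9)}{90}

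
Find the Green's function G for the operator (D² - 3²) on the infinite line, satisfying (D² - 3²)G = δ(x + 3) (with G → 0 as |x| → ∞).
-\frac{e^{-3|x + 3|}}{6}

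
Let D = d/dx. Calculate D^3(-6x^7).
- 1260 x^{4}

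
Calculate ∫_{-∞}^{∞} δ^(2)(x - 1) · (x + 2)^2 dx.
2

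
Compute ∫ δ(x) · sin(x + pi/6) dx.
\frac{1}{2}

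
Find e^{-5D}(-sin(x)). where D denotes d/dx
- \sin{\left(x - 5 \right)}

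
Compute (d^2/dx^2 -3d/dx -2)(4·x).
- 8 x - 12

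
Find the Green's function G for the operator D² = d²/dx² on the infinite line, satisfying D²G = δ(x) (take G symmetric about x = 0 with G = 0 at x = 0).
\frac{|x|}{2}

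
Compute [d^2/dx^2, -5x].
-10\frac{d}{dx}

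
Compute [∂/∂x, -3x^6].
- 18 x^{5}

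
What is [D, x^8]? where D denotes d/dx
8 x^{7}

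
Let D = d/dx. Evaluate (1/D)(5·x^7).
\frac{5 x^{8}}{8}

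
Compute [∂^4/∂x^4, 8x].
32\frac{d^{3}}{dx^{3}}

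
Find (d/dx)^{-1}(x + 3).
\frac{x^{2}}{2} + 3 x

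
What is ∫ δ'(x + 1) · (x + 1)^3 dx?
0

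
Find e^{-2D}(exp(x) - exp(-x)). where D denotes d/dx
- e^{2 - x} + e^{x - 2}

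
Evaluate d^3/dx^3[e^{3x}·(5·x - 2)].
\left(135 x + 81\right) e^{3 x}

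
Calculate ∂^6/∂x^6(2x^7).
10080 x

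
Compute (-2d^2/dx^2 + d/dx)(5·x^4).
20 x^{2} \left(x - 6\right)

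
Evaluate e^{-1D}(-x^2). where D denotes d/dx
- x^{2} + 2 x - 1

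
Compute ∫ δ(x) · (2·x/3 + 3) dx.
3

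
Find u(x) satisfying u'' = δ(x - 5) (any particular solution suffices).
\frac{|x - 5|}{2}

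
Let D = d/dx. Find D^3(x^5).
60 x^{2}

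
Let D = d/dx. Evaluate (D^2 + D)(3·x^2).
6 x + 6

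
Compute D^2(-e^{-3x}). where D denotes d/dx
- 9 e^{- 3 x}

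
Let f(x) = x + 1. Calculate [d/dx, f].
1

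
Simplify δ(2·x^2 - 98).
\frac{\delta(x - 7) + \delta(x + 7)}{28}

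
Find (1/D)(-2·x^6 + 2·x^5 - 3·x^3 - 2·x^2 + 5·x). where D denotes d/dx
- \frac{2 x^{7}}{7} + \frac{x^{6}}{3} - \frac{3 x^{4}}{4} - \frac{2 x^{3}}{3} + \frac{5 x^{2}}{2}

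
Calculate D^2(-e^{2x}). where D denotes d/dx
- 4 e^{2 x}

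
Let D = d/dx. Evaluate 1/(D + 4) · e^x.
\frac{e^{x}}{5}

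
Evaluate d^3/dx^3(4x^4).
96 x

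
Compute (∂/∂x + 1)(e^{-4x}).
- 3 e^{- 4 x}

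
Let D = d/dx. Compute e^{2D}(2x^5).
2 x^{5} + 20 x^{4} + 80 x^{3} + 160 x^{2} + 160 x + 64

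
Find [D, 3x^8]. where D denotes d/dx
24 x^{7}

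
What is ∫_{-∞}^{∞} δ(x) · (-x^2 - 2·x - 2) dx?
-2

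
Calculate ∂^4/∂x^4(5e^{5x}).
3125 e^{5 x}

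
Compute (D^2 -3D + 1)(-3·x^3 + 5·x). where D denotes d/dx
- 3 x^{3} + 27 x^{2} - 13 x - 15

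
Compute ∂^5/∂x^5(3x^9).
45360 x^{4}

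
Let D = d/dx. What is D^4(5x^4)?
120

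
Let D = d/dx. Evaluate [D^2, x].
2D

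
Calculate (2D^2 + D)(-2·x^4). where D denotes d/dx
8 x^{2} \left(- x - 6\right)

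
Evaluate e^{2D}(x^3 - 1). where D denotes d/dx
x^{3} + 6 x^{2} + 12 x + 7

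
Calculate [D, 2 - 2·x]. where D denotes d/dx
-2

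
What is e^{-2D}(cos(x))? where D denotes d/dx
\cos{\left(x - 2 \right)}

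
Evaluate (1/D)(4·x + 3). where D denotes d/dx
2 x^{2} + 3 x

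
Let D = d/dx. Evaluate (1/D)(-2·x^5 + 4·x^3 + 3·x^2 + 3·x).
- \frac{x^{6}}{3} + x^{4} + x^{3} + \frac{3 x^{2}}{2}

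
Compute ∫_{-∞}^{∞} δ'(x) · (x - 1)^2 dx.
2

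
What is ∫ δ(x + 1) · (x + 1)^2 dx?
0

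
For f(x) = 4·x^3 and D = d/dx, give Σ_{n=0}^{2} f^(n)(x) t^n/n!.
4 x \left(3 t^{2} + 3 t x + x^{2}\right)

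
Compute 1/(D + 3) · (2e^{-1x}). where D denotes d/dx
e^{- x}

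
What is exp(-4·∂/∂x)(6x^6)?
6 x^{6} - 144 x^{5} + 1440 x^{4} - 7680 x^{3} + 23040 x^{2} - 36864 x + 24576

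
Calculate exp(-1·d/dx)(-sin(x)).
- \sin{\left(x - 1 \right)}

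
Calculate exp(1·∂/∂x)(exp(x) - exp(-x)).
2 \sinh{\left(x + 1 \right)}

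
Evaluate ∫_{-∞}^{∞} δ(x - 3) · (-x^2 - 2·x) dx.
-15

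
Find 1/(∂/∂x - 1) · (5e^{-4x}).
- e^{- 4 x}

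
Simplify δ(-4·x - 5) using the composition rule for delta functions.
\frac{\delta(x + 5/4)}{4}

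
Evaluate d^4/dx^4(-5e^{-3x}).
- 405 e^{- 3 x}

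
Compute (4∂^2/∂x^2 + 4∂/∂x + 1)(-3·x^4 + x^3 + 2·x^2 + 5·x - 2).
- 3 x^{4} - 47 x^{3} - 130 x^{2} + 45 x + 34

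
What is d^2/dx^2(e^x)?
e^{x}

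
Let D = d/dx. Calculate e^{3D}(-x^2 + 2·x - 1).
- x^{2} - 4 x - 4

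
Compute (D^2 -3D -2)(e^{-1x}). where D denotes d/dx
2 e^{- x}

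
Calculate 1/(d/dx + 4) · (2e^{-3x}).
2 e^{- 3 x}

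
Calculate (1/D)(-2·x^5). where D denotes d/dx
- \frac{x^{6}}{3}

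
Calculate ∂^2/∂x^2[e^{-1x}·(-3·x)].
3 \left(2 - x\right) e^{- x}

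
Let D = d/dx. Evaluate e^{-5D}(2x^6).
2 x^{6} - 60 x^{5} + 750 x^{4} - 5000 x^{3} + 18750 x^{2} - 37500 x + 31250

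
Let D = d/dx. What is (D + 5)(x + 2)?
5 x + 11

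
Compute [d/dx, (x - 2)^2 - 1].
2 x - 4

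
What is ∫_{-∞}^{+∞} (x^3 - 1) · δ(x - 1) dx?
0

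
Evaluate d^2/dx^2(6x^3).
36 x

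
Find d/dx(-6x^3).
- 18 x^{2}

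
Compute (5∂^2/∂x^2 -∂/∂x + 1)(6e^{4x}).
462 e^{4 x}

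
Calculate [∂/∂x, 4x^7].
28 x^{6}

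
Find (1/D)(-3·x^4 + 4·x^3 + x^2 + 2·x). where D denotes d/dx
- \frac{3 x^{5}}{5} + x^{4} + \frac{x^{3}}{3} + x^{2}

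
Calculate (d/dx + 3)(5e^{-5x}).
- 10 e^{- 5 x}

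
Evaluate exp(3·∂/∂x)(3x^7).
3 x^{7} + 63 x^{6} + 567 x^{5} + 2835 x^{4} + 8505 x^{3} + 15309 x^{2} + 15309 x + 6561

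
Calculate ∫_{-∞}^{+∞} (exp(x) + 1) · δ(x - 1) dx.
1 + e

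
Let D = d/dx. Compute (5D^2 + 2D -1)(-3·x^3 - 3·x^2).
3 x^{3} - 15 x^{2} - 102 x - 30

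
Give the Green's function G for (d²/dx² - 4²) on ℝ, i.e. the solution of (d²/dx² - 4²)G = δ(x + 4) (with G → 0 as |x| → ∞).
-\frac{e^{-4|x + 4|}}{8}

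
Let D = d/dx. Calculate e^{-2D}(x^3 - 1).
x^{3} - 6 x^{2} + 12 x - 9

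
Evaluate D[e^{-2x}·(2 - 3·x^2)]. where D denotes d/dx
2 \left(3 x^{2} - 3 x - 2\right) e^{- 2 x}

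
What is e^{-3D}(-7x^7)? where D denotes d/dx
- 7 x^{7} + 147 x^{6} - 1323 x^{5} + 6615 x^{4} - 19845 x^{3} + 35721 x^{2} - 35721 x + 15309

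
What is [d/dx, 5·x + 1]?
5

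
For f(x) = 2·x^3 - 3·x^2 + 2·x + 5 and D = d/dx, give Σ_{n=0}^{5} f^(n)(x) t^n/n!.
2 t^{3} + t^{2} \left(6 x - 3\right) + 2 t \left(3 x^{2} - 3 x + 1\right) + 2 x^{3} - 3 x^{2} + 2 x + 5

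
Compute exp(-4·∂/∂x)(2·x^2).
2 x^{2} - 16 x + 32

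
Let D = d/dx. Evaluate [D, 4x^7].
28 x^{6}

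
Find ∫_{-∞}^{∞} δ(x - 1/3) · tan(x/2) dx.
\tan{\left(\frac{1}{6} \right)}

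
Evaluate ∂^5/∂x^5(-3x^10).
- 90720 x^{5}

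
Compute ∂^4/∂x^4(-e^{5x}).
- 625 e^{5 x}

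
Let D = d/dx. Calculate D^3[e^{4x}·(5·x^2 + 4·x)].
\left(320 x^{2} + 736 x + 312\right) e^{4 x}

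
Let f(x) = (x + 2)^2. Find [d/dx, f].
2 x + 4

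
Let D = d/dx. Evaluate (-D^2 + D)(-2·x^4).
8 x^{2} \left(3 - x\right)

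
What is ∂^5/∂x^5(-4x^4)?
0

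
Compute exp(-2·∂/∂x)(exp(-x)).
e^{2 - x}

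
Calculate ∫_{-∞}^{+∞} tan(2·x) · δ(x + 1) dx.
- \tan{\left(2 \right)}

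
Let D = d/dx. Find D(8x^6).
48 x^{5}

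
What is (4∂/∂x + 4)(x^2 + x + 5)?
4 x^{2} + 12 x + 24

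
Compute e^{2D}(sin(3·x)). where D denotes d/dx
\sin{\left(3 x + 6 \right)}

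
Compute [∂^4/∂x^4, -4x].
-16\frac{d^{3}}{dx^{3}}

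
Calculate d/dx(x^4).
4 x^{3}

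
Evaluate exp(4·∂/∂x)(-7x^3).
- 7 x^{3} - 84 x^{2} - 336 x - 448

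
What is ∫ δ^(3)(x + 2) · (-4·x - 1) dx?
0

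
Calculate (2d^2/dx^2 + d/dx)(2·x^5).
10 x^{3} \left(x + 8\right)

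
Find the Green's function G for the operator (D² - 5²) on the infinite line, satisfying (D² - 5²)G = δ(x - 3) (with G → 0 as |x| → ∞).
-\frac{e^{-5|x - 3|}}{10}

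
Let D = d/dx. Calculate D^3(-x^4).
- 24 x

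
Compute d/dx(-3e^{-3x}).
9 e^{- 3 x}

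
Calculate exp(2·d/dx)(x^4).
x^{4} + 8 x^{3} + 24 x^{2} + 32 x + 16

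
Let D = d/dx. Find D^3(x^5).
60 x^{2}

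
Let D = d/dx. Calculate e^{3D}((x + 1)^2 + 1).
x^{2} + 8 x + 17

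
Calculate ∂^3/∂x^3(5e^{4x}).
320 e^{4 x}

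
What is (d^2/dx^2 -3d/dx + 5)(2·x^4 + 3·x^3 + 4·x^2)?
10 x^{4} - 9 x^{3} + 17 x^{2} - 6 x + 8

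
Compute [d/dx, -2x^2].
- 4 x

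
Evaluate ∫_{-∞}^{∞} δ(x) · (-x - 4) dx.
-4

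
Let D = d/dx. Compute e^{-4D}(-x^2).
- x^{2} + 8 x - 16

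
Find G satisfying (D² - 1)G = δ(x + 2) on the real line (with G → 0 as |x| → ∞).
-\frac{e^{-|x + 2|}}{2}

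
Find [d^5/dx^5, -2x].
-10\frac{d^{4}}{dx^{4}}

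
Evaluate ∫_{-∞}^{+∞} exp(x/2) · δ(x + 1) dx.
e^{- \frac{1}{2}}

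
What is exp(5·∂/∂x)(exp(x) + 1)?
e^{x + 5} + 1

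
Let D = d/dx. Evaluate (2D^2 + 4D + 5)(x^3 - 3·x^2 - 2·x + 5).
5 x^{3} - 3 x^{2} - 22 x + 5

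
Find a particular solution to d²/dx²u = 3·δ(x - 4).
\frac{3|x - 4|}{2}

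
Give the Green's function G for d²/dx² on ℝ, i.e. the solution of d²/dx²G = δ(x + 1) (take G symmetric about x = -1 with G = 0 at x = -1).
\frac{|x + 1|}{2}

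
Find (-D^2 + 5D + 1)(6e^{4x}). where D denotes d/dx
30 e^{4 x}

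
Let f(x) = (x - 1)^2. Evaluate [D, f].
2 x - 2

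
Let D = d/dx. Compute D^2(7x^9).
504 x^{7}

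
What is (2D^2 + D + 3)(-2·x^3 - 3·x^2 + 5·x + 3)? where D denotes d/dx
- 6 x^{3} - 15 x^{2} - 15 x + 2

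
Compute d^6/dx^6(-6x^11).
- 1995840 x^{5}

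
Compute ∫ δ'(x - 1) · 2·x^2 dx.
-4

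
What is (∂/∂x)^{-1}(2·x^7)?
\frac{x^{8}}{4}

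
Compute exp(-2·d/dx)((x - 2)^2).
x^{2} - 8 x + 16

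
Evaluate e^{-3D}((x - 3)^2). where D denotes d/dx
x^{2} - 12 x + 36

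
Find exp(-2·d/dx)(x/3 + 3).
\frac{x}{3} + \frac{7}{3}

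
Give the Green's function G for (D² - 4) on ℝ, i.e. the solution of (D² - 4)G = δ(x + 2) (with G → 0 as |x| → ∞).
-\frac{e^{-2|x + 2|}}{4}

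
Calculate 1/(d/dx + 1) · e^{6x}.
\frac{e^{6 x}}{7}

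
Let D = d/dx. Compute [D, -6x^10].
- 60 x^{9}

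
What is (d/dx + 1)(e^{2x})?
3 e^{2 x}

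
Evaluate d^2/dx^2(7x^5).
140 x^{3}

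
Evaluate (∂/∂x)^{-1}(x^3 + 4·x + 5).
\frac{x^{4}}{4} + 2 x^{2} + 5 x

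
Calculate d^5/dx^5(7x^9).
105840 x^{4}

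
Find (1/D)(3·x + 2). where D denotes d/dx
\frac{3 x^{2}}{2} + 2 x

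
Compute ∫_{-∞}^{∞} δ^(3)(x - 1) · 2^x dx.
- 2 \log{\left(2 \right)}^{3}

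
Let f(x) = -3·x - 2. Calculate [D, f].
-3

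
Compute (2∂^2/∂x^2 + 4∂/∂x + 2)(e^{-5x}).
32 e^{- 5 x}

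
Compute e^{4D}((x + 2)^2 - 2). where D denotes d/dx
x^{2} + 12 x + 34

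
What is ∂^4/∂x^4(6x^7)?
5040 x^{3}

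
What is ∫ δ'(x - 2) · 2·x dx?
-2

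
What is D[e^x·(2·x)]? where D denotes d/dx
2 \left(x + 1\right) e^{x}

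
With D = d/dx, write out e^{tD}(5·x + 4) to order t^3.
5 t + 5 x + 4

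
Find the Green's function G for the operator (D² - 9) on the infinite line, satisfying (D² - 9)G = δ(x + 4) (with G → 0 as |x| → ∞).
-\frac{e^{-3|x + 4|}}{6}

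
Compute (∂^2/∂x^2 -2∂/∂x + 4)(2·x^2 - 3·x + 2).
8 x^{2} - 20 x + 18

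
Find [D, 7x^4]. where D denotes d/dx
28 x^{3}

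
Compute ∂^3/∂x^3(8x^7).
1680 x^{4}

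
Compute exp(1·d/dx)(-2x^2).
- 2 x^{2} - 4 x - 2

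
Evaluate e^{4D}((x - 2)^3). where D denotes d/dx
x^{3} + 6 x^{2} + 12 x + 8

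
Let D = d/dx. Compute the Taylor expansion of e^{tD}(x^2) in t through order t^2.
t^{2} + 2 t x + x^{2}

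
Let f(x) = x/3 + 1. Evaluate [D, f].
\frac{1}{3}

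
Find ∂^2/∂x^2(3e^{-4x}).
48 e^{- 4 x}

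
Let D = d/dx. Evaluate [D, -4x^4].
- 16 x^{3}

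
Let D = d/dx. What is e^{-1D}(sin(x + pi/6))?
\sin{\left(x - 1 + \frac{\pi}{6} \right)}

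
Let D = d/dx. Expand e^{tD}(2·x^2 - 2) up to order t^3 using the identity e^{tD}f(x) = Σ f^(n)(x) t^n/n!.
2 t^{2} + 4 t x + 2 x^{2} - 2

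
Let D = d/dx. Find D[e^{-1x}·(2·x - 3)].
\left(5 - 2 x\right) e^{- x}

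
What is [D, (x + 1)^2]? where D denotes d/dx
2 x + 2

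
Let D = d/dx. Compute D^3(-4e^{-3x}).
108 e^{- 3 x}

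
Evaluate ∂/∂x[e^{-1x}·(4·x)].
4 \left(1 - x\right) e^{- x}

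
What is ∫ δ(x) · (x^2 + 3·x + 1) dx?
1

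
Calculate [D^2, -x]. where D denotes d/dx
-2D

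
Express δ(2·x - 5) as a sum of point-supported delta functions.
\frac{\delta(x - 5/2)}{2}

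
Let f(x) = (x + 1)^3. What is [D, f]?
3 \left(x + 1\right)^{2}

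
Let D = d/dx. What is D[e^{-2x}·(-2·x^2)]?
4 x \left(x - 1\right) e^{- 2 x}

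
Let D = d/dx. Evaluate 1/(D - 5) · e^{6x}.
e^{6 x}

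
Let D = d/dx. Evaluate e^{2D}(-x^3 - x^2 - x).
- x^{3} - 7 x^{2} - 17 x - 14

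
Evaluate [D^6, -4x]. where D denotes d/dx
-24D^{5}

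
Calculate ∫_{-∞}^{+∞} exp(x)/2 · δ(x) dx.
\frac{1}{2}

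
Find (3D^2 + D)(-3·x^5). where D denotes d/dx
15 x^{3} \left(- x - 12\right)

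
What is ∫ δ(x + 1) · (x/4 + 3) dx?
\frac{11}{4}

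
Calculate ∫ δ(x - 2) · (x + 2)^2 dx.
16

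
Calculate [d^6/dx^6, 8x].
48\frac{d^{5}}{dx^{5}}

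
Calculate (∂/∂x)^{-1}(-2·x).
- x^{2}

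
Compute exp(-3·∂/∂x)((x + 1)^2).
x^{2} - 4 x + 4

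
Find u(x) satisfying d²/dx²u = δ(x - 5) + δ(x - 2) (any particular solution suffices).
\frac{|x - 5|}{2} + \frac{|x - 2|}{2}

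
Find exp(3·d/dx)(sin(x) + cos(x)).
\sqrt{2} \sin{\left(x + \frac{\pi}{4} + 3 \right)}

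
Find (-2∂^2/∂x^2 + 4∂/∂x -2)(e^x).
0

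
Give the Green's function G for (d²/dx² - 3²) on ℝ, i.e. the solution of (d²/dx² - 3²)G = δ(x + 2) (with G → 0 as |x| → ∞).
-\frac{e^{-3|x + 2|}}{6}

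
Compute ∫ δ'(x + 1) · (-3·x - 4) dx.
3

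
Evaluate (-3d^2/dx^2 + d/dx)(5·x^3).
15 x \left(x - 6\right)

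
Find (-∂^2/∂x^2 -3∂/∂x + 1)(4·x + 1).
4 x - 11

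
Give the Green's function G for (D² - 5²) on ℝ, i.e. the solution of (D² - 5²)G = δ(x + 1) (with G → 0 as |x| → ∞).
-\frac{e^{-5|x + 1|}}{10}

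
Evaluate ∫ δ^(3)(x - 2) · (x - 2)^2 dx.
0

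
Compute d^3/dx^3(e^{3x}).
27 e^{3 x}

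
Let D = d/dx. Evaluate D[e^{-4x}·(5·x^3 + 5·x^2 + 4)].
\left(- 20 x^{3} - 5 x^{2} + 10 x - 16\right) e^{- 4 x}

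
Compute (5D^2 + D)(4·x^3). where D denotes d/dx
12 x \left(x + 10\right)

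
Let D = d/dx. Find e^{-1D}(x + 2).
x + 1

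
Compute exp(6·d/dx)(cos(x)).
\cos{\left(x + 6 \right)}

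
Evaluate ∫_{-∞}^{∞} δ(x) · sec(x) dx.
1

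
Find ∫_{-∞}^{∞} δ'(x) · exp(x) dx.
-1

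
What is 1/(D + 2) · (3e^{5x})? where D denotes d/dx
\frac{3 e^{5 x}}{7}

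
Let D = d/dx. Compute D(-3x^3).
- 9 x^{2}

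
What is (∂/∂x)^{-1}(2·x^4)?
\frac{2 x^{5}}{5}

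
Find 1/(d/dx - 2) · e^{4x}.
\frac{e^{4 x}}{2}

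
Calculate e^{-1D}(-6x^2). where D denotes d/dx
- 6 x^{2} + 12 x - 6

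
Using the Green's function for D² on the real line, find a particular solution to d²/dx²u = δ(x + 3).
\frac{|x + 3|}{2}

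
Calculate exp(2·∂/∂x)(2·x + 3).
2 x + 7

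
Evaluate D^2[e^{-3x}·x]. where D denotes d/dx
3 \left(3 x - 2\right) e^{- 3 x}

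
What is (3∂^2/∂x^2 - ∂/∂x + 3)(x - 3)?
3 x - 10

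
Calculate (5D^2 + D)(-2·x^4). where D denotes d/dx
8 x^{2} \left(- x - 15\right)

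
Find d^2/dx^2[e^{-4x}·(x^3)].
2 x \left(8 x^{2} - 12 x + 3\right) e^{- 4 x}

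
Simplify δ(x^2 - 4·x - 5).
\frac{\delta(x + 1) + \delta(x - 5)}{6}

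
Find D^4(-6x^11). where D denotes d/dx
- 47520 x^{7}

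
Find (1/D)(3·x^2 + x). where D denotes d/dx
x^{3} + \frac{x^{2}}{2}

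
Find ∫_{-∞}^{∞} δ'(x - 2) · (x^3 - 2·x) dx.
-10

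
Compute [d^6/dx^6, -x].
-6\frac{d^{5}}{dx^{5}}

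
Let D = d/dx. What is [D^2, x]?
2D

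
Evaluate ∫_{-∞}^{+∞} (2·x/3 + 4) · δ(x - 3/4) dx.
\frac{9}{2}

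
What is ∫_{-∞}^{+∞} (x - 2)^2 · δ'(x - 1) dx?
2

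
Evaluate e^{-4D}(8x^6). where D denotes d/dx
8 x^{6} - 192 x^{5} + 1920 x^{4} - 10240 x^{3} + 30720 x^{2} - 49152 x + 32768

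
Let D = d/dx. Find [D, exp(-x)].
- e^{- x}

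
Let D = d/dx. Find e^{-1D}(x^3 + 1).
x \left(x^{2} - 3 x + 3\right)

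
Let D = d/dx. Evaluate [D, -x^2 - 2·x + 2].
- 2 x - 2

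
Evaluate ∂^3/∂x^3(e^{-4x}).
- 64 e^{- 4 x}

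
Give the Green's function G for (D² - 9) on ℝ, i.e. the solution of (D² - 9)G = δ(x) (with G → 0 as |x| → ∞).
-\frac{e^{-3|x|}}{6}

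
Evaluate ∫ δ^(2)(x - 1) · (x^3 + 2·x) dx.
6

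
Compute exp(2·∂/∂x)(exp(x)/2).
\frac{e^{x + 2}}{2}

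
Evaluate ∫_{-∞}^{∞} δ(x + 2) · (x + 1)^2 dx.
1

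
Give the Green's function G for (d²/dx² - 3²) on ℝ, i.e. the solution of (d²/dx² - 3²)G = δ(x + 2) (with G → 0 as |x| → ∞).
-\frac{e^{-3|x + 2|}}{6}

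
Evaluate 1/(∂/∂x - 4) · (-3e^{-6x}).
\frac{3 e^{- 6 x}}{10}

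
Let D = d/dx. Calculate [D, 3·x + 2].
3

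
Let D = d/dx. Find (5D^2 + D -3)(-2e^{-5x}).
- 234 e^{- 5 x}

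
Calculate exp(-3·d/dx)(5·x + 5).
5 x - 10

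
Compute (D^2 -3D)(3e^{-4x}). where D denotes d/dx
84 e^{- 4 x}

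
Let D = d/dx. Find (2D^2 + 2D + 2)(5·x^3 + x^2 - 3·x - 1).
10 x^{3} + 32 x^{2} + 58 x - 4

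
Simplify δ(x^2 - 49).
\frac{\delta(x - 7) + \delta(x + 7)}{14}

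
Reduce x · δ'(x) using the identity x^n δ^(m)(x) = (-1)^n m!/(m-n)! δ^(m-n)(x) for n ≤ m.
-\delta(x)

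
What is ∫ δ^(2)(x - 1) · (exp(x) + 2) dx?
e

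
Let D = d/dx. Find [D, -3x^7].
- 21 x^{6}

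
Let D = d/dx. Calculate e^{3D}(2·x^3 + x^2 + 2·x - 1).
2 x^{3} + 19 x^{2} + 62 x + 68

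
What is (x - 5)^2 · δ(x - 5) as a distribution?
0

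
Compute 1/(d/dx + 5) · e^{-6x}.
- e^{- 6 x}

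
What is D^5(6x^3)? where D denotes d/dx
0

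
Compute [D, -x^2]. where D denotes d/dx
- 2 x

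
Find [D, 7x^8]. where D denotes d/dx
56 x^{7}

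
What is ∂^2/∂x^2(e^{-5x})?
25 e^{- 5 x}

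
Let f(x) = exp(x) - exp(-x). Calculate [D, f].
2 \cosh{\left(x \right)}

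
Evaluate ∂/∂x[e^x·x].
\left(x + 1\right) e^{x}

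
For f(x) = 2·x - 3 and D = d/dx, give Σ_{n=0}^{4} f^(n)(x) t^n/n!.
2 t + 2 x - 3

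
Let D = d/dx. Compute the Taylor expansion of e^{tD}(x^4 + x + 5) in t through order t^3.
4 t^{3} x + 6 t^{2} x^{2} + t \left(4 x^{3} + 1\right) + x^{4} + x + 5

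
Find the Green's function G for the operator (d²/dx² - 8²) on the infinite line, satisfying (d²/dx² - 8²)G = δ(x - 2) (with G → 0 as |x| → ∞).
-\frac{e^{-8|x - 2|}}{16}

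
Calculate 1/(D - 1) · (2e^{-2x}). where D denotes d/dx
- \frac{2 e^{- 2 x}}{3}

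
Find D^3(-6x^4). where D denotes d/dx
- 144 x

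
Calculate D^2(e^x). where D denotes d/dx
e^{x}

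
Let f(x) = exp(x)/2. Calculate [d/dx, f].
\frac{e^{x}}{2}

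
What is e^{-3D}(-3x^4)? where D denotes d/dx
- 3 x^{4} + 36 x^{3} - 162 x^{2} + 324 x - 243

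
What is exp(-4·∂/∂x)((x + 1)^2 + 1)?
x^{2} - 6 x + 10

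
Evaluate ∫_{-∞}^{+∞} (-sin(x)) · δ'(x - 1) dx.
\cos{\left(1 \right)}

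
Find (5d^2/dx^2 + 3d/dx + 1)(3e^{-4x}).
207 e^{- 4 x}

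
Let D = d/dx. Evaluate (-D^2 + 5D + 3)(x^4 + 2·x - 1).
3 x^{4} + 20 x^{3} - 12 x^{2} + 6 x + 7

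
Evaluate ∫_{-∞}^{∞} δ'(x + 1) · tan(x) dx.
- \tan^{2}{\left(1 \right)} - 1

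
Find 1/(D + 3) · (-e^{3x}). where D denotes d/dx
- \frac{e^{3 x}}{6}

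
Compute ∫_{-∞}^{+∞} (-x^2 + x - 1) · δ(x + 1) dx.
-3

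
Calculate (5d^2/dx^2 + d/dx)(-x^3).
3 x \left(- x - 10\right)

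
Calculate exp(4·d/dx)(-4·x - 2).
- 4 x - 18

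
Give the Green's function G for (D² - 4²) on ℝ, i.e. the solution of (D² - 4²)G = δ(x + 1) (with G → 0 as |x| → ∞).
-\frac{e^{-4|x + 1|}}{8}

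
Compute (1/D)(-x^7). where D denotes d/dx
- \frac{x^{8}}{8}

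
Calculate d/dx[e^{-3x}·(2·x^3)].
6 x^{2} \left(1 - x\right) e^{- 3 x}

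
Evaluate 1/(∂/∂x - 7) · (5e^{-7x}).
- \frac{5 e^{- 7 x}}{14}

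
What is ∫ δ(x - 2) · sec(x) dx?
\sec{\left(2 \right)}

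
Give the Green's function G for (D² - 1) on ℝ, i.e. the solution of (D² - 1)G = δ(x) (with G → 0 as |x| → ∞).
-\frac{e^{-|x|}}{2}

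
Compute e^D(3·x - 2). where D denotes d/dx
3 x + 1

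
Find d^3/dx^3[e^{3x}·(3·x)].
81 \left(x + 1\right) e^{3 x}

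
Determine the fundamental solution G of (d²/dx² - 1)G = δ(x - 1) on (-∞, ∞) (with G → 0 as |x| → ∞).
-\frac{e^{-|x - 1|}}{2}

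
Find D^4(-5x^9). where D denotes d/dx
- 15120 x^{5}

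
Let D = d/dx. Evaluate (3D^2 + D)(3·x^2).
6 x + 18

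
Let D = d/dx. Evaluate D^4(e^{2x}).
16 e^{2 x}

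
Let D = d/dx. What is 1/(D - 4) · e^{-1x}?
- \frac{e^{- x}}{5}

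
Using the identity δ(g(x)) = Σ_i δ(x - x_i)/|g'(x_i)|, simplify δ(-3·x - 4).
\frac{\delta(x + 4/3)}{3}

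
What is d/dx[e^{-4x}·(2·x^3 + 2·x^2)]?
2 x \left(- 4 x^{2} - x + 2\right) e^{- 4 x}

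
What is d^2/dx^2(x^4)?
12 x^{2}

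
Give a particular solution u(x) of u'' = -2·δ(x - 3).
-|x - 3|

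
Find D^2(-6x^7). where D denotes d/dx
- 252 x^{5}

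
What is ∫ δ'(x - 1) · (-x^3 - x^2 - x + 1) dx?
6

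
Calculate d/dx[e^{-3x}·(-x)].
\left(3 x - 1\right) e^{- 3 x}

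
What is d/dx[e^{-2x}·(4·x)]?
4 \left(1 - 2 x\right) e^{- 2 x}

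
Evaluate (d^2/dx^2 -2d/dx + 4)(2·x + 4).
8 x + 12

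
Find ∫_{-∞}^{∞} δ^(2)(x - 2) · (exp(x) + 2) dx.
e^{2}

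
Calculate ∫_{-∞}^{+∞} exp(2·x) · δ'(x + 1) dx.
- \frac{2}{e^{2}}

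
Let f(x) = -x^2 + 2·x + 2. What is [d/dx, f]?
2 - 2 x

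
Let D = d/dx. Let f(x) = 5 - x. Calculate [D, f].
-1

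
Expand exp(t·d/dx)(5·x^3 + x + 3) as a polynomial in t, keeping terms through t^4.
5 t^{3} + 15 t^{2} x + t \left(15 x^{2} + 1\right) + 5 x^{3} + x + 3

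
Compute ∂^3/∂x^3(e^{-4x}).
- 64 e^{- 4 x}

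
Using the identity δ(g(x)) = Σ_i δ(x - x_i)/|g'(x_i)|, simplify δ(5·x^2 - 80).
\frac{\delta(x - 4) + \delta(x + 4)}{40}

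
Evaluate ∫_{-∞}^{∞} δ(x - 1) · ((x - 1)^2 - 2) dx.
-2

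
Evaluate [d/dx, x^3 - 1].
3 x^{2}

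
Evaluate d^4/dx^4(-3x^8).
- 5040 x^{4}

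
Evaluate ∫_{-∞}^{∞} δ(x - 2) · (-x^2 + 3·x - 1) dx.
1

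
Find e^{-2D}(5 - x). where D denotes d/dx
7 - x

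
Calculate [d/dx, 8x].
8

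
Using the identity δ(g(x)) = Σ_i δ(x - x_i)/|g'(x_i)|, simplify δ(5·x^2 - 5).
\frac{\delta(x - 1) + \delta(x + 1)}{10}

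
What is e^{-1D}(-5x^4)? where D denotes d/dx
- 5 x^{4} + 20 x^{3} - 30 x^{2} + 20 x - 5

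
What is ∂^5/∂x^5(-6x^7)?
- 15120 x^{2}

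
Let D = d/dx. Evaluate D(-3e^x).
- 3 e^{x}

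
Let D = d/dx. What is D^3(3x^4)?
72 x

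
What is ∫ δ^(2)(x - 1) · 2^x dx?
2 \log{\left(2 \right)}^{2}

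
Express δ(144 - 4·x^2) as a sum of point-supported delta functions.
\frac{\delta(x - 6) + \delta(x + 6)}{48}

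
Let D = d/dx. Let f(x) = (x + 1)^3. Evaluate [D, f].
3 \left(x + 1\right)^{2}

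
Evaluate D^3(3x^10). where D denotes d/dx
2160 x^{7}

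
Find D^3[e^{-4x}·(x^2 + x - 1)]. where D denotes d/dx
8 \left(- 8 x^{2} + 4 x + 11\right) e^{- 4 x}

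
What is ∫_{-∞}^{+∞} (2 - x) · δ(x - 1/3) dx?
\frac{5}{3}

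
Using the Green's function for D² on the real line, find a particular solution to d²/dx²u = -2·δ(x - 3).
-|x - 3|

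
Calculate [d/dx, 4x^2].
8 x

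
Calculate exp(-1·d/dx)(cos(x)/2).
\frac{\cos{\left(x - 1 \right)}}{2}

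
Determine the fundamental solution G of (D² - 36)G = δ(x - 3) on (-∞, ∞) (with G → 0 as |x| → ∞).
-\frac{e^{-6|x - 3|}}{12}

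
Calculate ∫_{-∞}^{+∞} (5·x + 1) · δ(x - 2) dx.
11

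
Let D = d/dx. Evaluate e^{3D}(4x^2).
4 x^{2} + 24 x + 36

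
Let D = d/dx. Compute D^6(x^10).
151200 x^{4}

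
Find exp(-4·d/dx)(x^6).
x^{6} - 24 x^{5} + 240 x^{4} - 1280 x^{3} + 3840 x^{2} - 6144 x + 4096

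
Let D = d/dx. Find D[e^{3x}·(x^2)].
x \left(3 x + 2\right) e^{3 x}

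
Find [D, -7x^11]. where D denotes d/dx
- 77 x^{10}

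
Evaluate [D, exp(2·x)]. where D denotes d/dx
2 e^{2 x}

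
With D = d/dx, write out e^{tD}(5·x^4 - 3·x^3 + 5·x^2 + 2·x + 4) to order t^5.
5 t^{4} + t^{3} \left(20 x - 3\right) + t^{2} \left(30 x^{2} - 9 x + 5\right) + t \left(20 x^{3} - 9 x^{2} + 10 x + 2\right) + 5 x^{4} - 3 x^{3} + 5 x^{2} + 2 x + 4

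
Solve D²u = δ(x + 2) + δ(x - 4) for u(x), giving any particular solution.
\frac{|x + 2|}{2} + \frac{|x - 4|}{2}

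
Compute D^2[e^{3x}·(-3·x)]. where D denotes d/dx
\left(- 27 x - 18\right) e^{3 x}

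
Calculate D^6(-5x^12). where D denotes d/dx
- 3326400 x^{6}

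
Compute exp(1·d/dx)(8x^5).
8 x^{5} + 40 x^{4} + 80 x^{3} + 80 x^{2} + 40 x + 8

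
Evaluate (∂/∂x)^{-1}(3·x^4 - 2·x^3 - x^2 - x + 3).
\frac{3 x^{5}}{5} - \frac{x^{4}}{2} - \frac{x^{3}}{3} - \frac{x^{2}}{2} + 3 x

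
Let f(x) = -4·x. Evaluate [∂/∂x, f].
-4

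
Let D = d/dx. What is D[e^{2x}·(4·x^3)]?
x^{2} \left(8 x + 12\right) e^{2 x}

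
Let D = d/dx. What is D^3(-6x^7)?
- 1260 x^{4}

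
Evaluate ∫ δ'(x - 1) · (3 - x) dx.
1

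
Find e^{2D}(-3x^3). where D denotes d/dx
- 3 x^{3} - 18 x^{2} - 36 x - 24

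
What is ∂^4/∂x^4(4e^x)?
4 e^{x}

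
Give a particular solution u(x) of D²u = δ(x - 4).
\frac{|x - 4|}{2}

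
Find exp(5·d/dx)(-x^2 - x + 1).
- x^{2} - 11 x - 29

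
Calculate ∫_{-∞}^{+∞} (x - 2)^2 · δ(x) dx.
4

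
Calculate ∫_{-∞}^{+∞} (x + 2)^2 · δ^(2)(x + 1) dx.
2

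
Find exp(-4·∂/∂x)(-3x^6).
- 3 x^{6} + 72 x^{5} - 720 x^{4} + 3840 x^{3} - 11520 x^{2} + 18432 x - 12288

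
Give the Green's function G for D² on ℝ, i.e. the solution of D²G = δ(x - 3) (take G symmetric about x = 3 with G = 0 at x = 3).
\frac{|x - 3|}{2}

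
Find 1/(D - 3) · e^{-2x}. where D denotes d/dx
- \frac{e^{- 2 x}}{5}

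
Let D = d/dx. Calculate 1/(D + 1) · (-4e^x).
- 2 e^{x}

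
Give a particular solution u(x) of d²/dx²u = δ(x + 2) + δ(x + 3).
\frac{|x + 2|}{2} + \frac{|x + 3|}{2}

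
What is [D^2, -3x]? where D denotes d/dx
-6D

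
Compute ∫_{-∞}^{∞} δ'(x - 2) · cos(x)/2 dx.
\frac{\sin{\left(2 \right)}}{2}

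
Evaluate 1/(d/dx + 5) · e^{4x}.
\frac{e^{4 x}}{9}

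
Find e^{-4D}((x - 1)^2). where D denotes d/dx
x^{2} - 10 x + 25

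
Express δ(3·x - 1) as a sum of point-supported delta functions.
\frac{\delta(x - 1/3)}{3}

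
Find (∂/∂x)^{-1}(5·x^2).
\frac{5 x^{3}}{3}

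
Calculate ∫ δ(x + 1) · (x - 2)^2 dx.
9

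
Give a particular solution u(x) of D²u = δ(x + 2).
\frac{|x + 2|}{2}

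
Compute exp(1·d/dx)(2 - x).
1 - x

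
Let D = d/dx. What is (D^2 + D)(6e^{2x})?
36 e^{2 x}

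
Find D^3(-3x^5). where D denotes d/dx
- 180 x^{2}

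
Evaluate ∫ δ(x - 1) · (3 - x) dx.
2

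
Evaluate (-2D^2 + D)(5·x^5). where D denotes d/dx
25 x^{3} \left(x - 8\right)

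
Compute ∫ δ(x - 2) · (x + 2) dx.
4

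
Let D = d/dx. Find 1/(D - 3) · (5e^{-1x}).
- \frac{5 e^{- x}}{4}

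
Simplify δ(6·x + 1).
\frac{\delta(x + 1/6)}{6}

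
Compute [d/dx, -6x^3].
- 18 x^{2}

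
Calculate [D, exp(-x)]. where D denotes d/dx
- e^{- x}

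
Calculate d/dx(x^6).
6 x^{5}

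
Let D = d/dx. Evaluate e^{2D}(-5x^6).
- 5 x^{6} - 60 x^{5} - 300 x^{4} - 800 x^{3} - 1200 x^{2} - 960 x - 320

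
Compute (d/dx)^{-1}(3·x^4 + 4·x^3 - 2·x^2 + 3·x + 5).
\frac{3 x^{5}}{5} + x^{4} - \frac{2 x^{3}}{3} + \frac{3 x^{2}}{2} + 5 x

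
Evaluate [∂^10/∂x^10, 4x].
40\frac{d^{9}}{dx^{9}}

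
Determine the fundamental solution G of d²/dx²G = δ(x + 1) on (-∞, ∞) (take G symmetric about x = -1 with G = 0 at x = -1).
\frac{|x + 1|}{2}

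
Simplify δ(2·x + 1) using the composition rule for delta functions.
\frac{\delta(x + 1/2)}{2}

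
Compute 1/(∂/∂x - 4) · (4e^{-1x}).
- \frac{4 e^{- x}}{5}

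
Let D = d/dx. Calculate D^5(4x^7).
10080 x^{2}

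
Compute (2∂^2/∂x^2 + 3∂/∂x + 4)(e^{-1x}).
3 e^{- x}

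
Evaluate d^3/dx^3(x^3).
6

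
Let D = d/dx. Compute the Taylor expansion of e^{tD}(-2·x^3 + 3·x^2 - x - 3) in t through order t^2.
- t^{2} \left(6 x - 3\right) - t \left(6 x^{2} - 6 x + 1\right) - 2 x^{3} + 3 x^{2} - x - 3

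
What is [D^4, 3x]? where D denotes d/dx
12D^{3}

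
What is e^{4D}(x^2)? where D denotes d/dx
x^{2} + 8 x + 16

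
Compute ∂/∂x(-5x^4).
- 20 x^{3}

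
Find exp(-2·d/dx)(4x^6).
4 x^{6} - 48 x^{5} + 240 x^{4} - 640 x^{3} + 960 x^{2} - 768 x + 256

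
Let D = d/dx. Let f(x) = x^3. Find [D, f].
3 x^{2}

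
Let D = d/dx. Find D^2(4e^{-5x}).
100 e^{- 5 x}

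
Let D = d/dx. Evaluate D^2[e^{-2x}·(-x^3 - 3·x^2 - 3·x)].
2 \left(- 2 x^{3} + 3 x + 3\right) e^{- 2 x}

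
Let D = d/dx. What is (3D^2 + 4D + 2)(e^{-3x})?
17 e^{- 3 x}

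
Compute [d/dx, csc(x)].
- \cot{\left(x \right)} \csc{\left(x \right)}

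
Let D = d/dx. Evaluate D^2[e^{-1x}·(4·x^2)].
4 \left(x^{2} - 4 x + 2\right) e^{- x}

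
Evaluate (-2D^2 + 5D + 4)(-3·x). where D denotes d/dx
- 12 x - 15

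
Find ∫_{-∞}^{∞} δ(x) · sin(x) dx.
0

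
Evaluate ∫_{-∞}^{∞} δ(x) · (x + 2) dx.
2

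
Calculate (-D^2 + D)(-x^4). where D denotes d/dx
4 x^{2} \left(3 - x\right)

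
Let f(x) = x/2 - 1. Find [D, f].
\frac{1}{2}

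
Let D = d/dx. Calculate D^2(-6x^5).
- 120 x^{3}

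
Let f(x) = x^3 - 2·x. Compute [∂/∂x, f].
3 x^{2} - 2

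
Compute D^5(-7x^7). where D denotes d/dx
- 17640 x^{2}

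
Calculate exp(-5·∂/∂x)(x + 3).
x - 2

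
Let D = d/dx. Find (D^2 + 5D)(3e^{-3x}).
- 18 e^{- 3 x}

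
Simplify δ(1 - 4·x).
\frac{\delta(x - 1/4)}{4}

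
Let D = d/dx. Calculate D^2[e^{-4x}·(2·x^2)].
4 \left(8 x^{2} - 8 x + 1\right) e^{- 4 x}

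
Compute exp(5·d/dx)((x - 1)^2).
x^{2} + 8 x + 16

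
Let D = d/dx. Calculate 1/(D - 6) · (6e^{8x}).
3 e^{8 x}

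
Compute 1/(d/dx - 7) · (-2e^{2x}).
\frac{2 e^{2 x}}{5}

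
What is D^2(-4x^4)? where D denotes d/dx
- 48 x^{2}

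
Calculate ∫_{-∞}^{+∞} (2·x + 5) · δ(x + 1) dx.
3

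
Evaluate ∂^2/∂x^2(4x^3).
24 x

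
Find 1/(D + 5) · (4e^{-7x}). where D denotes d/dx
- 2 e^{- 7 x}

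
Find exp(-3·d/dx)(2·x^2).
2 x^{2} - 12 x + 18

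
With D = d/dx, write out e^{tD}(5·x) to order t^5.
5 t + 5 x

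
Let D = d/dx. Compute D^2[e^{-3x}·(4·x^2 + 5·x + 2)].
\left(36 x^{2} - 3 x - 4\right) e^{- 3 x}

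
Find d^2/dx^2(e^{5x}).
25 e^{5 x}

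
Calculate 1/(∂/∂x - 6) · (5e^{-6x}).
- \frac{5 e^{- 6 x}}{12}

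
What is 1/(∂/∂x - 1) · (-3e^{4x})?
- e^{4 x}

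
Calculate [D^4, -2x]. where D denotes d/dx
-8D^{3}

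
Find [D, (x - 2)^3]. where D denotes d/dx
3 \left(x - 2\right)^{2}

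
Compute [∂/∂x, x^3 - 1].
3 x^{2}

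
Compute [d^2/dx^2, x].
2\frac{d}{dx}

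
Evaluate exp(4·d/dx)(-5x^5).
- 5 x^{5} - 100 x^{4} - 800 x^{3} - 3200 x^{2} - 6400 x - 5120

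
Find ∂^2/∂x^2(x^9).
72 x^{7}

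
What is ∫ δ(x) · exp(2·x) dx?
1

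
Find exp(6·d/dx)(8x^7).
8 x^{7} + 336 x^{6} + 6048 x^{5} + 60480 x^{4} + 362880 x^{3} + 1306368 x^{2} + 2612736 x + 2239488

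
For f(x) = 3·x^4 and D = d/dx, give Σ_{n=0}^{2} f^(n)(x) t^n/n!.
3 x^{2} \left(6 t^{2} + 4 t x + x^{2}\right)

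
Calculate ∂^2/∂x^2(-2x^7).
- 84 x^{5}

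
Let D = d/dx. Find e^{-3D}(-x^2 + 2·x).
- x^{2} + 8 x - 15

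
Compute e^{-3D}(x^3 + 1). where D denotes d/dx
x^{3} - 9 x^{2} + 27 x - 26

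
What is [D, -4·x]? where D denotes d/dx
-4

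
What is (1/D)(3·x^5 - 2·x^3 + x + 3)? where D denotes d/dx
\frac{x^{6}}{2} - \frac{x^{4}}{2} + \frac{x^{2}}{2} + 3 x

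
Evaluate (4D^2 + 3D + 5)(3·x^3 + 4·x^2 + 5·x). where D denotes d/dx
15 x^{3} + 47 x^{2} + 121 x + 47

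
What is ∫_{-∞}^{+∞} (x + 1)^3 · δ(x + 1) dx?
0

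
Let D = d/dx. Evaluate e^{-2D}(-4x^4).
- 4 x^{4} + 32 x^{3} - 96 x^{2} + 128 x - 64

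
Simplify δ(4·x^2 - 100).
\frac{\delta(x - 5) + \delta(x + 5)}{40}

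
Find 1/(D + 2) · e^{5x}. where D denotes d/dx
\frac{e^{5 x}}{7}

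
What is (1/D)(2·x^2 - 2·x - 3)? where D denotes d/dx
\frac{2 x^{3}}{3} - x^{2} - 3 x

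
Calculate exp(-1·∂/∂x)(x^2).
x^{2} - 2 x + 1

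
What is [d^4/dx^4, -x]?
-4\frac{d^{3}}{dx^{3}}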